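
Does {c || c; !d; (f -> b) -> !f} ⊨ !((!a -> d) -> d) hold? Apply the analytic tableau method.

Initial set: {T (c || c); T !d; T ((f -> b) -> !f); F !((!a -> d) -> d)}.
T (c || c): β-rule — branch into T c  //  T c.
  branch 1 (add T c):
    T ((f -> b) -> !f): β-rule — branch into F (f -> b)  //  T !f.
      branch 1.1 (add F (f -> b)):
        F (f -> b): α-rule — add T f, F b.
        F !((!a -> d) -> d): β-rule — branch into F (!a -> d)  //  T d.
          branch 1.1.1 (add F (!a -> d)):
            F (!a -> d): α-rule — add T !a, F d.
            ○ open, literals {a=0, b=0, c=1, d=0, f=1}.
          branch 1.1.2 (add T d):
            × closes — contains both d and !d.
      branch 1.2 (add T !f):
        F !((!a -> d) -> d): β-rule — branch into F (!a -> d)  //  T d.
          branch 1.2.1 (add F (!a -> d)):
            F (!a -> d): α-rule — add T !a, F d.
            ○ open, literals {a=0, c=1, d=0, f=0}.
          branch 1.2.2 (add T d):
            × closes — contains both d and !d.
  branch 2 (add T c):
    T ((f -> b) -> !f): β-rule — branch into F (f -> b)  //  T !f.
      branch 2.1 (add F (f -> b)):
        F (f -> b): α-rule — add T f, F b.
        F !((!a -> d) -> d): β-rule — branch into F (!a -> d)  //  T d.
          branch 2.1.1 (add F (!a -> d)):
            F (!a -> d): α-rule — add T !a, F d.
            ○ open, literals {a=0, b=0, c=1, d=0, f=1}.
          branch 2.1.2 (add T d):
            × closes — contains both d and !d.
      branch 2.2 (add T !f):
        F !((!a -> d) -> d): β-rule — branch into F (!a -> d)  //  T d.
          branch 2.2.1 (add F (!a -> d)):
            F (!a -> d): α-rule — add T !a, F d.
            ○ open, literals {a=0, c=1, d=0, f=0}.
          branch 2.2.2 (add T d):
            × closes — contains both d and !d.
4 branches closed, 4 open.
An open branch gives a countermodel: a=0, b=0, c=1, d=0, f=1 (unmentioned atoms arbitrary); the premises hold there but the conclusion fails.

No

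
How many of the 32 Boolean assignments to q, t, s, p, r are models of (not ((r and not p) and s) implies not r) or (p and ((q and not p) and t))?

20

Initial set: {((not ((r and not p) and s) implies not r) or (p and ((q and not p) and t)))}.
((not ((r and not p) and s) implies not r) or (p and ((q and not p) and t))): β-rule — branch into (not ((r and not p) and s) implies not r)  //  (p and ((q and not p) and t)).
  branch 1 (add (not ((r and not p) and s) implies not r)):
    (not ((r and not p) and s) implies not r): β-rule — branch into not not ((r and not p) and s)  //  not r.
      branch 1.1 (add not not ((r and not p) and s)):
        not not ((r and not p) and s): α-rule — add (r and not p), s.
        (r and not p): α-rule — add r, not p.
        ○ open, literals {p=false, r=true, s=true}.
      branch 1.2 (add not r):
        ○ open, literals {r=false}.
  branch 2 (add (p and ((q and not p) and t))):
    (p and ((q and not p) and t)): α-rule — add p, ((q and not p) and t).
    ((q and not p) and t): α-rule — add (q and not p), t.
    (q and not p): α-rule — add q, not p.
    × closes — contains both p and not p.
1 branch closed, 2 open.
Each open branch fixes some atoms; the unmentioned ones are free. Counting distinct full assignments: branch {p=false, r=true, s=true} (q, t) contributes 4 new; branch {r=false} (q, t, s, p) contributes 16 new. Total: 20.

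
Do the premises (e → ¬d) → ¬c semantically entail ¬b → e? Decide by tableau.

No

Initial set: {((e → ¬d) → ¬c); ¬(¬b → e)}.
¬(¬b → e): α-rule — add ¬b, ¬e.
((e → ¬d) → ¬c): β-rule — branch into ¬(e → ¬d)  //  ¬c.
  branch 1 (add ¬(e → ¬d)):
    ¬(e → ¬d): α-rule — add e, ¬¬d.
    × closes — contains both e and ¬e.
  branch 2 (add ¬c):
    ○ open, literals {b=false, c=false, e=false}.
1 branch closed, 1 open.
An open branch gives a countermodel: b=false, c=false, e=false (unmentioned atoms arbitrary); the premises hold there but the conclusion fails.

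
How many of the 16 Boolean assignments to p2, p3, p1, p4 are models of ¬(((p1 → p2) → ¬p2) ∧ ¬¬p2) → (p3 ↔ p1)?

Initial set: {(¬(((p1 → p2) → ¬p2) ∧ ¬¬p2) → (p3 ↔ p1))}.
(¬(((p1 → p2) → ¬p2) ∧ ¬¬p2) → (p3 ↔ p1)): β-rule — branch into ¬¬(((p1 → p2) → ¬p2) ∧ ¬¬p2)  //  (p3 ↔ p1).
  branch 1 (add ¬¬(((p1 → p2) → ¬p2) ∧ ¬¬p2)):
    ¬¬(((p1 → p2) → ¬p2) ∧ ¬¬p2): α-rule — add ((p1 → p2) → ¬p2), ¬¬p2.
    ¬¬p2: drop double negation, giving p2.
    ((p1 → p2) → ¬p2): β-rule — branch into ¬(p1 → p2)  //  ¬p2.
      branch 1.1 (add ¬(p1 → p2)):
        ¬(p1 → p2): α-rule — add p1, ¬p2.
        × closes — contains both p2 and ¬p2.
      branch 1.2 (add ¬p2):
        × closes — contains both p2 and ¬p2.
  branch 2 (add (p3 ↔ p1)):
    (p3 ↔ p1): β-rule — branch into p3, p1  //  ¬p3, ¬p1.
      branch 2.1 (add p3, p1):
        ○ open, literals {p1=true, p3=true}.
      branch 2.2 (add ¬p3, ¬p1):
        ○ open, literals {p1=false, p3=false}.
2 branches closed, 2 open.
Each open branch fixes some atoms; the unmentioned ones are free. Counting distinct full assignments: branch {p1=true, p3=true} (p2, p4) contributes 4 new; branch {p1=false, p3=false} (p2, p4) contributes 4 new. Total: 8.

8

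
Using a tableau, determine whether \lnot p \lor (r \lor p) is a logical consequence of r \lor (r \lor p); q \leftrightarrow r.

Yes

Initial set: {(r \lor (r \lor p)); (q \leftrightarrow r); \lnot (\lnot p \lor (r \lor p))}.
\lnot (\lnot p \lor (r \lor p)): α-rule — add \lnot \lnot p, \lnot (r \lor p).
\lnot (r \lor p): α-rule — add \lnot r, \lnot p.
× closes — contains both p and \lnot p.
All 1 branch closes.
Every branch closed, so the premises entail the conclusion.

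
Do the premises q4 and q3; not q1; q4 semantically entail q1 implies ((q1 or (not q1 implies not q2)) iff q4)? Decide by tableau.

Initial set: {(q4 and q3); not q1; q4; not (q1 implies ((q1 or (not q1 implies not q2)) iff q4))}.
(q4 and q3): α-rule — add q4, q3.
not (q1 implies ((q1 or (not q1 implies not q2)) iff q4)): α-rule — add q1, not ((q1 or (not q1 implies not q2)) iff q4).
× closes — contains both q1 and not q1.
All 1 branch closes.
Every branch closed, so the premises entail the conclusion.

Yes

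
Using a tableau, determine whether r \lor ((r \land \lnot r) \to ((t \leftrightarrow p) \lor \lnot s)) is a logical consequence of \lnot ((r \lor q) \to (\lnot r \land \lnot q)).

Initial set: {\lnot ((r \lor q) \to (\lnot r \land \lnot q)); \lnot (r \lor ((r \land \lnot r) \to ((t \leftrightarrow p) \lor \lnot s)))}.
\lnot ((r \lor q) \to (\lnot r \land \lnot q)): α-rule — add (r \lor q), \lnot (\lnot r \land \lnot q).
\lnot (r \lor ((r \land \lnot r) \to ((t \leftrightarrow p) \lor \lnot s))): α-rule — add \lnot r, \lnot ((r \land \lnot r) \to ((t \leftrightarrow p) \lor \lnot s)).
\lnot ((r \land \lnot r) \to ((t \leftrightarrow p) \lor \lnot s)): α-rule — add (r \land \lnot r), \lnot ((t \leftrightarrow p) \lor \lnot s).
(r \land \lnot r): α-rule — add r, \lnot r.
× closes — contains both r and \lnot r.
All 1 branch closes.
Every branch closed, so the premises entail the conclusion.

Yes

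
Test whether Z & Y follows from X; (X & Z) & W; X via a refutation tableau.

Initial set: {X; ((X & Z) & W); X; ~(Z & Y)}.
((X & Z) & W): α-rule — add (X & Z), W.
(X & Z): α-rule — add X, Z.
~(Z & Y): β-rule — branch into ~Z  //  ~Y.
  branch 1 (add ~Z):
    × closes — contains both Z and ~Z.
  branch 2 (add ~Y):
    ○ open, literals {W=1, X=1, Y=0, Z=1}.
1 branch closed, 1 open.
An open branch gives a countermodel: W=1, X=1, Y=0, Z=1 (unmentioned atoms arbitrary); the premises hold there but the conclusion fails.

No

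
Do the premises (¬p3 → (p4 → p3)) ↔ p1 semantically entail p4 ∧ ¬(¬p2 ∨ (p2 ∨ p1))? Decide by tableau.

No

Initial set: {((¬p3 → (p4 → p3)) ↔ p1); ¬(p4 ∧ ¬(¬p2 ∨ (p2 ∨ p1)))}.
((¬p3 → (p4 → p3)) ↔ p1): β-rule — branch into (¬p3 → (p4 → p3)), p1  //  ¬(¬p3 → (p4 → p3)), ¬p1.
  branch 1 (add (¬p3 → (p4 → p3)), p1):
    ¬(p4 ∧ ¬(¬p2 ∨ (p2 ∨ p1))): β-rule — branch into ¬p4  //  ¬¬(¬p2 ∨ (p2 ∨ p1)).
      branch 1.1 (add ¬p4):
        (¬p3 → (p4 → p3)): β-rule — branch into ¬¬p3  //  (p4 → p3).
          branch 1.1.1 (add ¬¬p3):
            ○ open, literals {p1=true, p3=true, p4=false}.
          branch 1.1.2 (add (p4 → p3)):
            (p4 → p3): β-rule — branch into ¬p4  //  p3.
              branch 1.1.2.1 (add ¬p4):
                ○ open, literals {p1=true, p4=false}.
              branch 1.1.2.2 (add p3):
                ○ open, literals {p1=true, p3=true, p4=false}.
      branch 1.2 (add ¬¬(¬p2 ∨ (p2 ∨ p1))):
        (¬p3 → (p4 → p3)): β-rule — branch into ¬¬p3  //  (p4 → p3).
          branch 1.2.1 (add ¬¬p3):
            ¬¬(¬p2 ∨ (p2 ∨ p1)): β-rule — branch into ¬p2  //  (p2 ∨ p1).
              branch 1.2.1.1 (add ¬p2):
                ○ open, literals {p1=true, p2=false, p3=true}.
              branch 1.2.1.2 (add (p2 ∨ p1)):
                (p2 ∨ p1): β-rule — branch into p2  //  p1.
                  branch 1.2.1.2.1 (add p2):
                    ○ open, literals {p1=true, p2=true, p3=true}.
                  branch 1.2.1.2.2 (add p1):
                    ○ open, literals {p1=true, p3=true}.
          branch 1.2.2 (add (p4 → p3)):
            ¬¬(¬p2 ∨ (p2 ∨ p1)): β-rule — branch into ¬p2  //  (p2 ∨ p1).
              branch 1.2.2.1 (add ¬p2):
                (p4 → p3): β-rule — branch into ¬p4  //  p3.
                  branch 1.2.2.1.1 (add ¬p4):
                    ○ open, literals {p1=true, p2=false, p4=false}.
                  branch 1.2.2.1.2 (add p3):
                    ○ open, literals {p1=true, p2=false, p3=true}.
              branch 1.2.2.2 (add (p2 ∨ p1)):
                (p4 → p3): β-rule — branch into ¬p4  //  p3.
                  branch 1.2.2.2.1 (add ¬p4):
                    (p2 ∨ p1): β-rule — branch into p2  //  p1.
                      branch 1.2.2.2.1.1 (add p2):
                        ○ open, literals {p1=true, p2=true, p4=false}.
                      branch 1.2.2.2.1.2 (add p1):
                        ○ open, literals {p1=true, p4=false}.
                  branch 1.2.2.2.2 (add p3):
                    (p2 ∨ p1): β-rule — branch into p2  //  p1.
                      branch 1.2.2.2.2.1 (add p2):
                        ○ open, literals {p1=true, p2=true, p3=true}.
                      branch 1.2.2.2.2.2 (add p1):
                        ○ open, literals {p1=true, p3=true}.
  branch 2 (add ¬(¬p3 → (p4 → p3)), ¬p1):
    ¬(¬p3 → (p4 → p3)): α-rule — add ¬p3, ¬(p4 → p3).
    ¬(p4 → p3): α-rule — add p4, ¬p3.
    ¬(p4 ∧ ¬(¬p2 ∨ (p2 ∨ p1))): β-rule — branch into ¬p4  //  ¬¬(¬p2 ∨ (p2 ∨ p1)).
      branch 2.1 (add ¬p4):
        × closes — contains both p4 and ¬p4.
      branch 2.2 (add ¬¬(¬p2 ∨ (p2 ∨ p1))):
        ¬¬(¬p2 ∨ (p2 ∨ p1)): β-rule — branch into ¬p2  //  (p2 ∨ p1).
          branch 2.2.1 (add ¬p2):
            ○ open, literals {p1=false, p2=false, p3=false, p4=true}.
          branch 2.2.2 (add (p2 ∨ p1)):
            (p2 ∨ p1): β-rule — branch into p2  //  p1.
              branch 2.2.2.1 (add p2):
                ○ open, literals {p1=false, p2=true, p3=false, p4=true}.
              branch 2.2.2.2 (add p1):
                × closes — contains both p1 and ¬p1.
2 branches closed, 14 open.
An open branch gives a countermodel: p1=true, p3=true, p4=false (unmentioned atoms arbitrary); the premises hold there but the conclusion fails.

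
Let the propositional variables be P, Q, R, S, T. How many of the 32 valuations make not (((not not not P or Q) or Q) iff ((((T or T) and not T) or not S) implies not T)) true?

12

Initial set: {not (((not not not P or Q) or Q) iff ((((T or T) and not T) or not S) implies not T))}.
not (((not not not P or Q) or Q) iff ((((T or T) and not T) or not S) implies not T)): β-rule — branch into ((not not not P or Q) or Q), not ((((T or T) and not T) or not S) implies not T)  //  not ((not not not P or Q) or Q), ((((T or T) and not T) or not S) implies not T).
  branch 1 (add ((not not not P or Q) or Q), not ((((T or T) and not T) or not S) implies not T)):
    not ((((T or T) and not T) or not S) implies not T): α-rule — add (((T or T) and not T) or not S), not not T.
    ((not not not P or Q) or Q): β-rule — branch into (not not not P or Q)  //  Q.
      branch 1.1 (add (not not not P or Q)):
        (((T or T) and not T) or not S): β-rule — branch into ((T or T) and not T)  //  not S.
          branch 1.1.1 (add ((T or T) and not T)):
            ((T or T) and not T): α-rule — add (T or T), not T.
            × closes — contains both T and not T.
          branch 1.1.2 (add not S):
            (not not not P or Q): β-rule — branch into not not not P  //  Q.
              branch 1.1.2.1 (add not not not P):
                not not not P: drop double negation, giving not P.
                ○ open, literals {P=0, S=0, T=1}.
              branch 1.1.2.2 (add Q):
                ○ open, literals {Q=1, S=0, T=1}.
      branch 1.2 (add Q):
        (((T or T) and not T) or not S): β-rule — branch into ((T or T) and not T)  //  not S.
          branch 1.2.1 (add ((T or T) and not T)):
            ((T or T) and not T): α-rule — add (T or T), not T.
            × closes — contains both T and not T.
          branch 1.2.2 (add not S):
            ○ open, literals {Q=1, S=0, T=1}.
  branch 2 (add not ((not not not P or Q) or Q), ((((T or T) and not T) or not S) implies not T)):
    not ((not not not P or Q) or Q): α-rule — add not (not not not P or Q), not Q.
    not (not not not P or Q): α-rule — add not not not not P, not Q.
    not not not not P: drop double negation, giving not not P.
    ((((T or T) and not T) or not S) implies not T): β-rule — branch into not (((T or T) and not T) or not S)  //  not T.
      branch 2.1 (add not (((T or T) and not T) or not S)):
        not (((T or T) and not T) or not S): α-rule — add not ((T or T) and not T), not not S.
        not ((T or T) and not T): β-rule — branch into not (T or T)  //  not not T.
          branch 2.1.1 (add not (T or T)):
            not (T or T): α-rule — add not T, not T.
            ○ open, literals {P=1, Q=0, S=1, T=0}.
          branch 2.1.2 (add not not T):
            ○ open, literals {P=1, Q=0, S=1, T=1}.
      branch 2.2 (add not T):
        ○ open, literals {P=1, Q=0, T=0}.
2 branches closed, 6 open.
Each open branch fixes some atoms; the unmentioned ones are free. Counting distinct full assignments: branch {P=0, S=0, T=1} (Q, R) contributes 4 new; branch {Q=1, S=0, T=1} (P, R) contributes 2 new; branch {Q=1, S=0, T=1} (P, R) contributes 0 new; branch {P=1, Q=0, S=1, T=0} (R) contributes 2 new; branch {P=1, Q=0, S=1, T=1} (R) contributes 2 new; branch {P=1, Q=0, T=0} (R, S) contributes 2 new. Total: 12.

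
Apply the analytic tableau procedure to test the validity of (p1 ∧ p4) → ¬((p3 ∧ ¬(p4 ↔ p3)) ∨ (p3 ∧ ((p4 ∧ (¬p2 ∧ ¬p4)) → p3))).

Not valid

Assume the negation and expand:
Initial set: {¬((p1 ∧ p4) → ¬((p3 ∧ ¬(p4 ↔ p3)) ∨ (p3 ∧ ((p4 ∧ (¬p2 ∧ ¬p4)) → p3))))}.
¬((p1 ∧ p4) → ¬((p3 ∧ ¬(p4 ↔ p3)) ∨ (p3 ∧ ((p4 ∧ (¬p2 ∧ ¬p4)) → p3)))): α-rule — add (p1 ∧ p4), ¬¬((p3 ∧ ¬(p4 ↔ p3)) ∨ (p3 ∧ ((p4 ∧ (¬p2 ∧ ¬p4)) → p3))).
(p1 ∧ p4): α-rule — add p1, p4.
¬¬((p3 ∧ ¬(p4 ↔ p3)) ∨ (p3 ∧ ((p4 ∧ (¬p2 ∧ ¬p4)) → p3))): β-rule — branch into (p3 ∧ ¬(p4 ↔ p3))  //  (p3 ∧ ((p4 ∧ (¬p2 ∧ ¬p4)) → p3)).
  branch 1 (add (p3 ∧ ¬(p4 ↔ p3))):
    (p3 ∧ ¬(p4 ↔ p3)): α-rule — add p3, ¬(p4 ↔ p3).
    ¬(p4 ↔ p3): β-rule — branch into p4, ¬p3  //  ¬p4, p3.
      branch 1.1 (add p4, ¬p3):
        × closes — contains both p3 and ¬p3.
      branch 1.2 (add ¬p4, p3):
        × closes — contains both p4 and ¬p4.
  branch 2 (add (p3 ∧ ((p4 ∧ (¬p2 ∧ ¬p4)) → p3))):
    (p3 ∧ ((p4 ∧ (¬p2 ∧ ¬p4)) → p3)): α-rule — add p3, ((p4 ∧ (¬p2 ∧ ¬p4)) → p3).
    ((p4 ∧ (¬p2 ∧ ¬p4)) → p3): β-rule — branch into ¬(p4 ∧ (¬p2 ∧ ¬p4))  //  p3.
      branch 2.1 (add ¬(p4 ∧ (¬p2 ∧ ¬p4))):
        ¬(p4 ∧ (¬p2 ∧ ¬p4)): β-rule — branch into ¬p4  //  ¬(¬p2 ∧ ¬p4).
          branch 2.1.1 (add ¬p4):
            × closes — contains both p4 and ¬p4.
          branch 2.1.2 (add ¬(¬p2 ∧ ¬p4)):
            ¬(¬p2 ∧ ¬p4): β-rule — branch into ¬¬p2  //  ¬¬p4.
              branch 2.1.2.1 (add ¬¬p2):
                ○ open, literals {p1=true, p2=true, p3=true, p4=true}.
              branch 2.1.2.2 (add ¬¬p4):
                ○ open, literals {p1=true, p3=true, p4=true}.
      branch 2.2 (add p3):
        ○ open, literals {p1=true, p3=true, p4=true}.
3 branches closed, 3 open.
An open branch gives a countermodel: p1=true, p2=true, p3=true, p4=true (unmentioned atoms arbitrary); under it the original formula is false.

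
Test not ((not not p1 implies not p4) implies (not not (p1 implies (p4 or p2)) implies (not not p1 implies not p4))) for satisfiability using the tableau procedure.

Unsatisfiable

Initial set: {not ((not not p1 implies not p4) implies (not not (p1 implies (p4 or p2)) implies (not not p1 implies not p4)))}.
not ((not not p1 implies not p4) implies (not not (p1 implies (p4 or p2)) implies (not not p1 implies not p4))): α-rule — add (not not p1 implies not p4), not (not not (p1 implies (p4 or p2)) implies (not not p1 implies not p4)).
not (not not (p1 implies (p4 or p2)) implies (not not p1 implies not p4)): α-rule — add not not (p1 implies (p4 or p2)), not (not not p1 implies not p4).
not not (p1 implies (p4 or p2)): drop double negation, giving (p1 implies (p4 or p2)).
not (not not p1 implies not p4): α-rule — add not not p1, not not p4.
not not p1: drop double negation, giving p1.
(not not p1 implies not p4): β-rule — branch into not not not p1  //  not p4.
  branch 1 (add not not not p1):
    not not not p1: drop double negation, giving not p1.
    × closes — contains both p1 and not p1.
  branch 2 (add not p4):
    × closes — contains both p4 and not p4.
All 2 branches close.
Every branch closed; the formula is unsatisfiable.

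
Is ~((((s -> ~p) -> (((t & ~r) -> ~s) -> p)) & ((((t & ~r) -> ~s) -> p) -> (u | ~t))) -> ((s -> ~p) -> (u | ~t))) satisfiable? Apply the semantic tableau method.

Unsatisfiable

Initial set: {T ~((((s -> ~p) -> (((t & ~r) -> ~s) -> p)) & ((((t & ~r) -> ~s) -> p) -> (u | ~t))) -> ((s -> ~p) -> (u | ~t)))}.
T ~((((s -> ~p) -> (((t & ~r) -> ~s) -> p)) & ((((t & ~r) -> ~s) -> p) -> (u | ~t))) -> ((s -> ~p) -> (u | ~t))): α-rule — add T (((s -> ~p) -> (((t & ~r) -> ~s) -> p)) & ((((t & ~r) -> ~s) -> p) -> (u | ~t))), F ((s -> ~p) -> (u | ~t)).
T (((s -> ~p) -> (((t & ~r) -> ~s) -> p)) & ((((t & ~r) -> ~s) -> p) -> (u | ~t))): α-rule — add T ((s -> ~p) -> (((t & ~r) -> ~s) -> p)), T ((((t & ~r) -> ~s) -> p) -> (u | ~t)).
F ((s -> ~p) -> (u | ~t)): α-rule — add T (s -> ~p), F (u | ~t).
F (u | ~t): α-rule — add F u, F ~t.
T ((s -> ~p) -> (((t & ~r) -> ~s) -> p)): β-rule — branch into F (s -> ~p)  //  T (((t & ~r) -> ~s) -> p).
  branch 1 (add F (s -> ~p)):
    F (s -> ~p): α-rule — add T s, F ~p.
    T ((((t & ~r) -> ~s) -> p) -> (u | ~t)): β-rule — branch into F (((t & ~r) -> ~s) -> p)  //  T (u | ~t).
      branch 1.1 (add F (((t & ~r) -> ~s) -> p)):
        F (((t & ~r) -> ~s) -> p): α-rule — add T ((t & ~r) -> ~s), F p.
        × closes — contains both p and ~p.
      branch 1.2 (add T (u | ~t)):
        T (s -> ~p): β-rule — branch into F s  //  T ~p.
          branch 1.2.1 (add F s):
            × closes — contains both s and ~s.
          branch 1.2.2 (add T ~p):
            × closes — contains both p and ~p.
  branch 2 (add T (((t & ~r) -> ~s) -> p)):
    T ((((t & ~r) -> ~s) -> p) -> (u | ~t)): β-rule — branch into F (((t & ~r) -> ~s) -> p)  //  T (u | ~t).
      branch 2.1 (add F (((t & ~r) -> ~s) -> p)):
        F (((t & ~r) -> ~s) -> p): α-rule — add T ((t & ~r) -> ~s), F p.
        T (s -> ~p): β-rule — branch into F s  //  T ~p.
          branch 2.1.1 (add F s):
            T (((t & ~r) -> ~s) -> p): β-rule — branch into F ((t & ~r) -> ~s)  //  T p.
              branch 2.1.1.1 (add F ((t & ~r) -> ~s)):
                F ((t & ~r) -> ~s): α-rule — add T (t & ~r), F ~s.
                × closes — contains both s and ~s.
              branch 2.1.1.2 (add T p):
                × closes — contains both p and ~p.
          branch 2.1.2 (add T ~p):
            T (((t & ~r) -> ~s) -> p): β-rule — branch into F ((t & ~r) -> ~s)  //  T p.
              branch 2.1.2.1 (add F ((t & ~r) -> ~s)):
                F ((t & ~r) -> ~s): α-rule — add T (t & ~r), F ~s.
                T (t & ~r): α-rule — add T t, T ~r.
                T ((t & ~r) -> ~s): β-rule — branch into F (t & ~r)  //  T ~s.
                  branch 2.1.2.1.1 (add F (t & ~r)):
                    F (t & ~r): β-rule — branch into F t  //  F ~r.
                      branch 2.1.2.1.1.1 (add F t):
                        × closes — contains both t and ~t.
                      branch 2.1.2.1.1.2 (add F ~r):
                        × closes — contains both r and ~r.
                  branch 2.1.2.1.2 (add T ~s):
                    × closes — contains both s and ~s.
              branch 2.1.2.2 (add T p):
                × closes — contains both p and ~p.
      branch 2.2 (add T (u | ~t)):
        T (s -> ~p): β-rule — branch into F s  //  T ~p.
          branch 2.2.1 (add F s):
            T (((t & ~r) -> ~s) -> p): β-rule — branch into F ((t & ~r) -> ~s)  //  T p.
              branch 2.2.1.1 (add F ((t & ~r) -> ~s)):
                F ((t & ~r) -> ~s): α-rule — add T (t & ~r), F ~s.
                × closes — contains both s and ~s.
              branch 2.2.1.2 (add T p):
                T (u | ~t): β-rule — branch into T u  //  T ~t.
                  branch 2.2.1.2.1 (add T u):
                    × closes — contains both u and ~u.
                  branch 2.2.1.2.2 (add T ~t):
                    × closes — contains both t and ~t.
          branch 2.2.2 (add T ~p):
            T (((t & ~r) -> ~s) -> p): β-rule — branch into F ((t & ~r) -> ~s)  //  T p.
              branch 2.2.2.1 (add F ((t & ~r) -> ~s)):
                F ((t & ~r) -> ~s): α-rule — add T (t & ~r), F ~s.
                T (t & ~r): α-rule — add T t, T ~r.
                T (u | ~t): β-rule — branch into T u  //  T ~t.
                  branch 2.2.2.1.1 (add T u):
                    × closes — contains both u and ~u.
                  branch 2.2.2.1.2 (add T ~t):
                    × closes — contains both t and ~t.
              branch 2.2.2.2 (add T p):
                × closes — contains both p and ~p.
All 15 branches close.
Every branch closed; the formula is unsatisfiable.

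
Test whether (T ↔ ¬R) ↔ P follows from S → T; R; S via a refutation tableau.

No

Initial set: {(S → T); R; S; ¬((T ↔ ¬R) ↔ P)}.
(S → T): β-rule — branch into ¬S  //  T.
  branch 1 (add ¬S):
    × closes — contains both S and ¬S.
  branch 2 (add T):
    ¬((T ↔ ¬R) ↔ P): β-rule — branch into (T ↔ ¬R), ¬P  //  ¬(T ↔ ¬R), P.
      branch 2.1 (add (T ↔ ¬R), ¬P):
        (T ↔ ¬R): β-rule — branch into T, ¬R  //  ¬T, ¬¬R.
          branch 2.1.1 (add T, ¬R):
            × closes — contains both R and ¬R.
          branch 2.1.2 (add ¬T, ¬¬R):
            × closes — contains both T and ¬T.
      branch 2.2 (add ¬(T ↔ ¬R), P):
        ¬(T ↔ ¬R): β-rule — branch into T, ¬¬R  //  ¬T, ¬R.
          branch 2.2.1 (add T, ¬¬R):
            ○ open, literals {P=1, R=1, S=1, T=1}.
          branch 2.2.2 (add ¬T, ¬R):
            × closes — contains both T and ¬T.
4 branches closed, 1 open.
An open branch gives a countermodel: P=1, R=1, S=1, T=1 (unmentioned atoms arbitrary); the premises hold there but the conclusion fails.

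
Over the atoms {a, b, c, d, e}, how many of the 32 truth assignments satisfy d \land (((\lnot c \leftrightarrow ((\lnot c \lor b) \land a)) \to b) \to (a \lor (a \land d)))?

Initial set: {T (d \land (((\lnot c \leftrightarrow ((\lnot c \lor b) \land a)) \to b) \to (a \lor (a \land d))))}.
T (d \land (((\lnot c \leftrightarrow ((\lnot c \lor b) \land a)) \to b) \to (a \lor (a \land d)))): α-rule — add T d, T (((\lnot c \leftrightarrow ((\lnot c \lor b) \land a)) \to b) \to (a \lor (a \land d))).
T (((\lnot c \leftrightarrow ((\lnot c \lor b) \land a)) \to b) \to (a \lor (a \land d))): β-rule — branch into F ((\lnot c \leftrightarrow ((\lnot c \lor b) \land a)) \to b)  //  T (a \lor (a \land d)).
  branch 1 (add F ((\lnot c \leftrightarrow ((\lnot c \lor b) \land a)) \to b)):
    F ((\lnot c \leftrightarrow ((\lnot c \lor b) \land a)) \to b): α-rule — add T (\lnot c \leftrightarrow ((\lnot c \lor b) \land a)), F b.
    T (\lnot c \leftrightarrow ((\lnot c \lor b) \land a)): β-rule — branch into T \lnot c, T ((\lnot c \lor b) \land a)  //  F \lnot c, F ((\lnot c \lor b) \land a).
      branch 1.1 (add T \lnot c, T ((\lnot c \lor b) \land a)):
        T ((\lnot c \lor b) \land a): α-rule — add T (\lnot c \lor b), T a.
        T (\lnot c \lor b): β-rule — branch into T \lnot c  //  T b.
          branch 1.1.1 (add T \lnot c):
            ○ open, literals {a=1, b=0, c=0, d=1}.
          branch 1.1.2 (add T b):
            × closes — contains both b and \lnot b.
      branch 1.2 (add F \lnot c, F ((\lnot c \lor b) \land a)):
        F ((\lnot c \lor b) \land a): β-rule — branch into F (\lnot c \lor b)  //  F a.
          branch 1.2.1 (add F (\lnot c \lor b)):
            F (\lnot c \lor b): α-rule — add F \lnot c, F b.
            ○ open, literals {b=0, c=1, d=1}.
          branch 1.2.2 (add F a):
            ○ open, literals {a=0, b=0, c=1, d=1}.
  branch 2 (add T (a \lor (a \land d))):
    T (a \lor (a \land d)): β-rule — branch into T a  //  T (a \land d).
      branch 2.1 (add T a):
        ○ open, literals {a=1, d=1}.
      branch 2.2 (add T (a \land d)):
        T (a \land d): α-rule — add T a, T d.
        ○ open, literals {a=1, d=1}.
1 branch closed, 5 open.
Each open branch fixes some atoms; the unmentioned ones are free. Counting distinct full assignments: branch {a=1, b=0, c=0, d=1} (e) contributes 2 new; branch {b=0, c=1, d=1} (a, e) contributes 4 new; branch {a=0, b=0, c=1, d=1} (e) contributes 0 new; branch {a=1, d=1} (b, c, e) contributes 4 new; branch {a=1, d=1} (b, c, e) contributes 0 new. Total: 10.

10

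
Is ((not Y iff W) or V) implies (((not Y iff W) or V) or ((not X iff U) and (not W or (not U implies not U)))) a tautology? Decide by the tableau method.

Valid

Assume the negation and expand:
Initial set: {not (((not Y iff W) or V) implies (((not Y iff W) or V) or ((not X iff U) and (not W or (not U implies not U)))))}.
not (((not Y iff W) or V) implies (((not Y iff W) or V) or ((not X iff U) and (not W or (not U implies not U))))): α-rule — add ((not Y iff W) or V), not (((not Y iff W) or V) or ((not X iff U) and (not W or (not U implies not U)))).
not (((not Y iff W) or V) or ((not X iff U) and (not W or (not U implies not U)))): α-rule — add not ((not Y iff W) or V), not ((not X iff U) and (not W or (not U implies not U))).
not ((not Y iff W) or V): α-rule — add not (not Y iff W), not V.
((not Y iff W) or V): β-rule — branch into (not Y iff W)  //  V.
  branch 1 (add (not Y iff W)):
    not ((not X iff U) and (not W or (not U implies not U))): β-rule — branch into not (not X iff U)  //  not (not W or (not U implies not U)).
      branch 1.1 (add not (not X iff U)):
        not (not Y iff W): β-rule — branch into not Y, not W  //  not not Y, W.
          branch 1.1.1 (add not Y, not W):
            (not Y iff W): β-rule — branch into not Y, W  //  not not Y, not W.
              branch 1.1.1.1 (add not Y, W):
                × closes — contains both W and not W.
              branch 1.1.1.2 (add not not Y, not W):
                × closes — contains both Y and not Y.
          branch 1.1.2 (add not not Y, W):
            (not Y iff W): β-rule — branch into not Y, W  //  not not Y, not W.
              branch 1.1.2.1 (add not Y, W):
                × closes — contains both Y and not Y.
              branch 1.1.2.2 (add not not Y, not W):
                × closes — contains both W and not W.
      branch 1.2 (add not (not W or (not U implies not U))):
        not (not W or (not U implies not U)): α-rule — add not not W, not (not U implies not U).
        not (not U implies not U): α-rule — add not U, not not U.
        × closes — contains both U and not U.
  branch 2 (add V):
    × closes — contains both V and not V.
All 6 branches close.
Every branch closed, so the negation is unsatisfiable and the formula is valid.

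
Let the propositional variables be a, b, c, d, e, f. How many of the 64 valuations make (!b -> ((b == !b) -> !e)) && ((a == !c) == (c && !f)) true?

32

Initial set: {((!b -> ((b == !b) -> !e)) && ((a == !c) == (c && !f)))}.
((!b -> ((b == !b) -> !e)) && ((a == !c) == (c && !f))): α-rule — add (!b -> ((b == !b) -> !e)), ((a == !c) == (c && !f)).
(!b -> ((b == !b) -> !e)): β-rule — branch into !!b  //  ((b == !b) -> !e).
  branch 1 (add !!b):
    ((a == !c) == (c && !f)): β-rule — branch into (a == !c), (c && !f)  //  !(a == !c), !(c && !f).
      branch 1.1 (add (a == !c), (c && !f)):
        (c && !f): α-rule — add c, !f.
        (a == !c): β-rule — branch into a, !c  //  !a, !!c.
          branch 1.1.1 (add a, !c):
            × closes — contains both c and !c.
          branch 1.1.2 (add !a, !!c):
            ○ open, literals {a=0, b=1, c=1, f=0}.
      branch 1.2 (add !(a == !c), !(c && !f)):
        !(a == !c): β-rule — branch into a, !!c  //  !a, !c.
          branch 1.2.1 (add a, !!c):
            !(c && !f): β-rule — branch into !c  //  !!f.
              branch 1.2.1.1 (add !c):
                × closes — contains both c and !c.
              branch 1.2.1.2 (add !!f):
                ○ open, literals {a=1, b=1, c=1, f=1}.
          branch 1.2.2 (add !a, !c):
            !(c && !f): β-rule — branch into !c  //  !!f.
              branch 1.2.2.1 (add !c):
                ○ open, literals {a=0, b=1, c=0}.
              branch 1.2.2.2 (add !!f):
                ○ open, literals {a=0, b=1, c=0, f=1}.
  branch 2 (add ((b == !b) -> !e)):
    ((a == !c) == (c && !f)): β-rule — branch into (a == !c), (c && !f)  //  !(a == !c), !(c && !f).
      branch 2.1 (add (a == !c), (c && !f)):
        (c && !f): α-rule — add c, !f.
        ((b == !b) -> !e): β-rule — branch into !(b == !b)  //  !e.
          branch 2.1.1 (add !(b == !b)):
            (a == !c): β-rule — branch into a, !c  //  !a, !!c.
              branch 2.1.1.1 (add a, !c):
                × closes — contains both c and !c.
              branch 2.1.1.2 (add !a, !!c):
                !(b == !b): β-rule — branch into b, !!b  //  !b, !b.
                  branch 2.1.1.2.1 (add b, !!b):
                    ○ open, literals {a=0, b=1, c=1, f=0}.
                  branch 2.1.1.2.2 (add !b, !b):
                    ○ open, literals {a=0, b=0, c=1, f=0}.
          branch 2.1.2 (add !e):
            (a == !c): β-rule — branch into a, !c  //  !a, !!c.
              branch 2.1.2.1 (add a, !c):
                × closes — contains both c and !c.
              branch 2.1.2.2 (add !a, !!c):
                ○ open, literals {a=0, c=1, e=0, f=0}.
      branch 2.2 (add !(a == !c), !(c && !f)):
        ((b == !b) -> !e): β-rule — branch into !(b == !b)  //  !e.
          branch 2.2.1 (add !(b == !b)):
            !(a == !c): β-rule — branch into a, !!c  //  !a, !c.
              branch 2.2.1.1 (add a, !!c):
                !(c && !f): β-rule — branch into !c  //  !!f.
                  branch 2.2.1.1.1 (add !c):
                    × closes — contains both c and !c.
                  branch 2.2.1.1.2 (add !!f):
                    !(b == !b): β-rule — branch into b, !!b  //  !b, !b.
                      branch 2.2.1.1.2.1 (add b, !!b):
                        ○ open, literals {a=1, b=1, c=1, f=1}.
                      branch 2.2.1.1.2.2 (add !b, !b):
                        ○ open, literals {a=1, b=0, c=1, f=1}.
              branch 2.2.1.2 (add !a, !c):
                !(c && !f): β-rule — branch into !c  //  !!f.
                  branch 2.2.1.2.1 (add !c):
                    !(b == !b): β-rule — branch into b, !!b  //  !b, !b.
                      branch 2.2.1.2.1.1 (add b, !!b):
                        ○ open, literals {a=0, b=1, c=0}.
                      branch 2.2.1.2.1.2 (add !b, !b):
                        ○ open, literals {a=0, b=0, c=0}.
                  branch 2.2.1.2.2 (add !!f):
                    !(b == !b): β-rule — branch into b, !!b  //  !b, !b.
                      branch 2.2.1.2.2.1 (add b, !!b):
                        ○ open, literals {a=0, b=1, c=0, f=1}.
                      branch 2.2.1.2.2.2 (add !b, !b):
                        ○ open, literals {a=0, b=0, c=0, f=1}.
          branch 2.2.2 (add !e):
            !(a == !c): β-rule — branch into a, !!c  //  !a, !c.
              branch 2.2.2.1 (add a, !!c):
                !(c && !f): β-rule — branch into !c  //  !!f.
                  branch 2.2.2.1.1 (add !c):
                    × closes — contains both c and !c.
                  branch 2.2.2.1.2 (add !!f):
                    ○ open, literals {a=1, c=1, e=0, f=1}.
              branch 2.2.2.2 (add !a, !c):
                !(c && !f): β-rule — branch into !c  //  !!f.
                  branch 2.2.2.2.1 (add !c):
                    ○ open, literals {a=0, c=0, e=0}.
                  branch 2.2.2.2.2 (add !!f):
                    ○ open, literals {a=0, c=0, e=0, f=1}.
6 branches closed, 16 open.
Each open branch fixes some atoms; the unmentioned ones are free. Counting distinct full assignments: branch {a=0, b=1, c=1, f=0} (d, e) contributes 4 new; branch {a=1, b=1, c=1, f=1} (d, e) contributes 4 new; branch {a=0, b=1, c=0} (d, e, f) contributes 8 new; branch {a=0, b=1, c=0, f=1} (d, e) contributes 0 new; branch {a=0, b=1, c=1, f=0} (d, e) contributes 0 new; branch {a=0, b=0, c=1, f=0} (d, e) contributes 4 new; branch {a=0, c=1, e=0, f=0} (b, d) contributes 0 new; branch {a=1, b=1, c=1, f=1} (d, e) contributes 0 new; branch {a=1, b=0, c=1, f=1} (d, e) contributes 4 new; branch {a=0, b=1, c=0} (d, e, f) contributes 0 new; branch {a=0, b=0, c=0} (d, e, f) contributes 8 new; branch {a=0, b=1, c=0, f=1} (d, e) contributes 0 new; branch {a=0, b=0, c=0, f=1} (d, e) contributes 0 new; branch {a=1, c=1, e=0, f=1} (b, d) contributes 0 new; branch {a=0, c=0, e=0} (b, d, f) contributes 0 new; branch {a=0, c=0, e=0, f=1} (b, d) contributes 0 new. Total: 32.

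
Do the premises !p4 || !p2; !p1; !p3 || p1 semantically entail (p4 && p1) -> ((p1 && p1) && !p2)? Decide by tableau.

Initial set: {(!p4 || !p2); !p1; (!p3 || p1); !((p4 && p1) -> ((p1 && p1) && !p2))}.
!((p4 && p1) -> ((p1 && p1) && !p2)): α-rule — add (p4 && p1), !((p1 && p1) && !p2).
(p4 && p1): α-rule — add p4, p1.
× closes — contains both p1 and !p1.
All 1 branch closes.
Every branch closed, so the premises entail the conclusion.

Yes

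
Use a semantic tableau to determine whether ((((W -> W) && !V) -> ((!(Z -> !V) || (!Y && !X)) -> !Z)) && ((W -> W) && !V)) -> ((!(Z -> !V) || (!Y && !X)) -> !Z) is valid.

Valid

Assume the negation and expand:
Initial set: {!(((((W -> W) && !V) -> ((!(Z -> !V) || (!Y && !X)) -> !Z)) && ((W -> W) && !V)) -> ((!(Z -> !V) || (!Y && !X)) -> !Z))}.
!(((((W -> W) && !V) -> ((!(Z -> !V) || (!Y && !X)) -> !Z)) && ((W -> W) && !V)) -> ((!(Z -> !V) || (!Y && !X)) -> !Z)): α-rule — add ((((W -> W) && !V) -> ((!(Z -> !V) || (!Y && !X)) -> !Z)) && ((W -> W) && !V)), !((!(Z -> !V) || (!Y && !X)) -> !Z).
((((W -> W) && !V) -> ((!(Z -> !V) || (!Y && !X)) -> !Z)) && ((W -> W) && !V)): α-rule — add (((W -> W) && !V) -> ((!(Z -> !V) || (!Y && !X)) -> !Z)), ((W -> W) && !V).
!((!(Z -> !V) || (!Y && !X)) -> !Z): α-rule — add (!(Z -> !V) || (!Y && !X)), !!Z.
((W -> W) && !V): α-rule — add (W -> W), !V.
(((W -> W) && !V) -> ((!(Z -> !V) || (!Y && !X)) -> !Z)): β-rule — branch into !((W -> W) && !V)  //  ((!(Z -> !V) || (!Y && !X)) -> !Z).
  branch 1 (add !((W -> W) && !V)):
    (!(Z -> !V) || (!Y && !X)): β-rule — branch into !(Z -> !V)  //  (!Y && !X).
      branch 1.1 (add !(Z -> !V)):
        !(Z -> !V): α-rule — add Z, !!V.
        × closes — contains both V and !V.
      branch 1.2 (add (!Y && !X)):
        (!Y && !X): α-rule — add !Y, !X.
        (W -> W): β-rule — branch into !W  //  W.
          branch 1.2.1 (add !W):
            !((W -> W) && !V): β-rule — branch into !(W -> W)  //  !!V.
              branch 1.2.1.1 (add !(W -> W)):
                !(W -> W): α-rule — add W, !W.
                × closes — contains both W and !W.
              branch 1.2.1.2 (add !!V):
                × closes — contains both V and !V.
          branch 1.2.2 (add W):
            !((W -> W) && !V): β-rule — branch into !(W -> W)  //  !!V.
              branch 1.2.2.1 (add !(W -> W)):
                !(W -> W): α-rule — add W, !W.
                × closes — contains both W and !W.
              branch 1.2.2.2 (add !!V):
                × closes — contains both V and !V.
  branch 2 (add ((!(Z -> !V) || (!Y && !X)) -> !Z)):
    (!(Z -> !V) || (!Y && !X)): β-rule — branch into !(Z -> !V)  //  (!Y && !X).
      branch 2.1 (add !(Z -> !V)):
        !(Z -> !V): α-rule — add Z, !!V.
        × closes — contains both V and !V.
      branch 2.2 (add (!Y && !X)):
        (!Y && !X): α-rule — add !Y, !X.
        (W -> W): β-rule — branch into !W  //  W.
          branch 2.2.1 (add !W):
            ((!(Z -> !V) || (!Y && !X)) -> !Z): β-rule — branch into !(!(Z -> !V) || (!Y && !X))  //  !Z.
              branch 2.2.1.1 (add !(!(Z -> !V) || (!Y && !X))):
                !(!(Z -> !V) || (!Y && !X)): α-rule — add !!(Z -> !V), !(!Y && !X).
                !!(Z -> !V): β-rule — branch into !Z  //  !V.
                  branch 2.2.1.1.1 (add !Z):
                    × closes — contains both Z and !Z.
                  branch 2.2.1.1.2 (add !V):
                    !(!Y && !X): β-rule — branch into !!Y  //  !!X.
                      branch 2.2.1.1.2.1 (add !!Y):
                        × closes — contains both Y and !Y.
                      branch 2.2.1.1.2.2 (add !!X):
                        × closes — contains both X and !X.
              branch 2.2.1.2 (add !Z):
                × closes — contains both Z and !Z.
          branch 2.2.2 (add W):
            ((!(Z -> !V) || (!Y && !X)) -> !Z): β-rule — branch into !(!(Z -> !V) || (!Y && !X))  //  !Z.
              branch 2.2.2.1 (add !(!(Z -> !V) || (!Y && !X))):
                !(!(Z -> !V) || (!Y && !X)): α-rule — add !!(Z -> !V), !(!Y && !X).
                !!(Z -> !V): β-rule — branch into !Z  //  !V.
                  branch 2.2.2.1.1 (add !Z):
                    × closes — contains both Z and !Z.
                  branch 2.2.2.1.2 (add !V):
                    !(!Y && !X): β-rule — branch into !!Y  //  !!X.
                      branch 2.2.2.1.2.1 (add !!Y):
                        × closes — contains both Y and !Y.
                      branch 2.2.2.1.2.2 (add !!X):
                        × closes — contains both X and !X.
              branch 2.2.2.2 (add !Z):
                × closes — contains both Z and !Z.
All 14 branches close.
Every branch closed, so the negation is unsatisfiable and the formula is valid.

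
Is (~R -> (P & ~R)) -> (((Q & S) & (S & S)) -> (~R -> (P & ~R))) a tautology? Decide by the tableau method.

Assume the negation and expand:
Initial set: {~((~R -> (P & ~R)) -> (((Q & S) & (S & S)) -> (~R -> (P & ~R))))}.
~((~R -> (P & ~R)) -> (((Q & S) & (S & S)) -> (~R -> (P & ~R)))): α-rule — add (~R -> (P & ~R)), ~(((Q & S) & (S & S)) -> (~R -> (P & ~R))).
~(((Q & S) & (S & S)) -> (~R -> (P & ~R))): α-rule — add ((Q & S) & (S & S)), ~(~R -> (P & ~R)).
((Q & S) & (S & S)): α-rule — add (Q & S), (S & S).
~(~R -> (P & ~R)): α-rule — add ~R, ~(P & ~R).
(Q & S): α-rule — add Q, S.
(S & S): α-rule — add S, S.
(~R -> (P & ~R)): β-rule — branch into ~~R  //  (P & ~R).
  branch 1 (add ~~R):
    × closes — contains both R and ~R.
  branch 2 (add (P & ~R)):
    (P & ~R): α-rule — add P, ~R.
    ~(P & ~R): β-rule — branch into ~P  //  ~~R.
      branch 2.1 (add ~P):
        × closes — contains both P and ~P.
      branch 2.2 (add ~~R):
        × closes — contains both R and ~R.
All 3 branches close.
Every branch closed, so the negation is unsatisfiable and the formula is valid.

Valid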